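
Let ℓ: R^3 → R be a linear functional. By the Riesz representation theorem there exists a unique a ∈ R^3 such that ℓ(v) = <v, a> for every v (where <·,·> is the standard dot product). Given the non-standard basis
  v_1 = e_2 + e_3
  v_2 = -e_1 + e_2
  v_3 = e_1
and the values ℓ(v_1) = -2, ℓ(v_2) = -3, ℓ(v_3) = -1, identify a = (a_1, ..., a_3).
a = (-1, -4, 2)

Write a = (a_1, ..., a_3) in the standard basis. For each basis vector v_i, ℓ(v_i) = <v_i, a> is a linear equation in the a_j's. Collect the n equations into a matrix system V a = ℓ, where row i of V is v_i (expressed in the standard basis). Since V is invertible (lower-triangular with 1s on the diagonal, up to permutation), solve by back-substitution:
  V =
[[0, 1, 1],
 [-1, 1, 0],
 [1, 0, 0]]
  V a = (-2, -3, -1)
Solving gives a = (-1, -4, 2).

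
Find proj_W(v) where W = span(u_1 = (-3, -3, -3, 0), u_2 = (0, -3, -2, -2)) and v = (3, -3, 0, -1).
proj_W(v) = (55/26, -22/13, -11/26, -33/13)

Set up U = [u_1 | ... | u_2] ∈ R^(4×2). The projector onto W = col(U) is P = U (U^T U)^(-1) U^T.
Compute U^T U =
  [27, 15]
  [15, 17],
and U^T v = (0, 11).
Solve U^T U · c = U^T v for the coefficients: c = (-55/78, 33/26). The projection is proj_W(v) = U c.
Check: (v - proj_W(v)) · u_1 = 0  (should be 0).
Check: (v - proj_W(v)) · u_2 = 0  (should be 0).
Result: proj_W(v) = (55/26, -22/13, -11/26, -33/13).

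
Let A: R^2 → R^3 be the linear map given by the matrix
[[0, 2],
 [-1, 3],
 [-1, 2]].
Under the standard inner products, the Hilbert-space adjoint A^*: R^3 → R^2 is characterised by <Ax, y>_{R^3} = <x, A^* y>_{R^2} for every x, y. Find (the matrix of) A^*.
A^* = A^T =
[[0, -1, -1],
 [2, 3, 2]]

For real matrices with standard dot products, the defining identity <Ax, y> = <x, A^* y> gives (Ax)^T y = x^T (A^*) y, i.e. x^T A^T y = x^T (A^*) y. Since this holds for all x, y, we must have A^* = A^T. Therefore
A^* =
[[0, -1, -1],
 [2, 3, 2]].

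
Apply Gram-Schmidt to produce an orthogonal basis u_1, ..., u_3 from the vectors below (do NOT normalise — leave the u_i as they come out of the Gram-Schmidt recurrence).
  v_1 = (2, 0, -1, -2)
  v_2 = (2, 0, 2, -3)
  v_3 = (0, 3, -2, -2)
Orthogonal basis:
  u_1 = (2, 0, -1, -2)
  u_2 = (2/9, 0, 26/9, -11/9)
  u_3 = (-112/89, 3, -32/89, -96/89)

Apply the Gram-Schmidt recurrence
  u_1 = v_1
  u_i = v_i − Σ_{j<i} ((v_i · u_j) / (u_j · u_j)) · u_j.

Step by step this gives:
  u_1 = (2, 0, -1, -2)
  u_2 = (2/9, 0, 26/9, -11/9)
  u_3 = (-112/89, 3, -32/89, -96/89)

Orthogonality check:
  u_2 · u_1 = 0 (should be 0)
  u_3 · u_1 = 0 (should be 0)
  u_3 · u_2 = 0 (should be 0)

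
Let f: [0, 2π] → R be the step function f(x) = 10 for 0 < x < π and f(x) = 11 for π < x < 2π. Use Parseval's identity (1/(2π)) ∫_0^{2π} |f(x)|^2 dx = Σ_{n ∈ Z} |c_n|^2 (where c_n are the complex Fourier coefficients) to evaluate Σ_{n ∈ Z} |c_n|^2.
Σ |c_n|^2 = 221/2

Parseval equates the L^2 energy of f (normalised by 1/(2π)) with the ℓ^2 sum of its Fourier coefficients: (1/(2π)) ∫_0^{2π} |f|^2 = Σ |c_n|^2.
Compute the left side: (1/(2π)) [∫_0^π 10^2 dx + ∫_π^{2π} 11^2 dx] = (1/(2π)) · (100π + 121π) = (100 + 121)/2 = 221/2.
So Σ_{n ∈ Z} |c_n|^2 = 221/2.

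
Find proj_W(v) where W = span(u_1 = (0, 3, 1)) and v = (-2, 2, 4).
proj_W(v) = (0, 3, 1)

Set up U = [u_1 | ... | u_1] ∈ R^(3×1). The projector onto W = col(U) is P = U (U^T U)^(-1) U^T.
Compute U^T U =
  [10],
and U^T v = (10).
Solve U^T U · c = U^T v for the coefficients: c = (1). The projection is proj_W(v) = U c.
Check: (v - proj_W(v)) · u_1 = 0  (should be 0).
Result: proj_W(v) = (0, 3, 1).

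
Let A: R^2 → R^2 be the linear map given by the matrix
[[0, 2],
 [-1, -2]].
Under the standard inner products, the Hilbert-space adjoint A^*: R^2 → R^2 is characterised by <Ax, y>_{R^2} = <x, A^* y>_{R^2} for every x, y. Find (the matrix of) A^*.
A^* = A^T =
[[0, -1],
 [2, -2]]

For real matrices with standard dot products, the defining identity <Ax, y> = <x, A^* y> gives (Ax)^T y = x^T (A^*) y, i.e. x^T A^T y = x^T (A^*) y. Since this holds for all x, y, we must have A^* = A^T. Therefore
A^* =
[[0, -1],
 [2, -2]].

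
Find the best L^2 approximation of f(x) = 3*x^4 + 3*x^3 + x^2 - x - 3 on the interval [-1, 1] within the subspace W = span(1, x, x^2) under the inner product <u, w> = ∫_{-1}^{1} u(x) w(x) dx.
g(x) = 25*x^2/7 + 4*x/5 - 114/35

The best approximation g ∈ W is the orthogonal projection of f onto W. Writing g = a_0 + a_1 x + a_2 x^2, the coefficients solve the normal equations G · a = b where
  G_{ij} = <φ_i, φ_j> and b_i = <f, φ_i>, with φ_0 = 1, φ_1 = x, φ_2 = x^2.
G =
  [2, 0, 2/3]
  [0, 2/3, 0]
  [2/3, 0, 2/5],
b = (-62/15, 8/15, -26/35).
Solving gives a_0 = -114/35, a_1 = 4/5, a_2 = 25/7, so
  g(x) = 25*x^2/7 + 4*x/5 - 114/35.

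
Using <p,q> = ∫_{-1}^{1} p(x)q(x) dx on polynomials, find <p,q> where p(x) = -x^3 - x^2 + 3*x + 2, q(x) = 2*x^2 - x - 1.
<p,q> = -46/15

Expand the product: p(x)·q(x) = -2*x^5 - x^4 + 8*x^3 + 2*x^2 - 5*x - 2.
∫_{-1}^{1} of each monomial x^k gives [2/(k+1) if k even, 0 if k odd]. Integrating term-by-term (or equivalently evaluating the antiderivative F(x) = -x^6/3 - x^5/5 + 2*x^4 + 2*x^3/3 - 5*x^2/2 - 2*x at the endpoints):
  F(1) − F(−1) = -71/30 − (7/10) = -46/15.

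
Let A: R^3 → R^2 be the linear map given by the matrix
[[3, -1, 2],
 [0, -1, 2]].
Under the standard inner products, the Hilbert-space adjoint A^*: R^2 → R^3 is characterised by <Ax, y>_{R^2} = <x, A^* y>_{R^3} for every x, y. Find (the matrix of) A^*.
A^* = A^T =
[[3, 0],
 [-1, -1],
 [2, 2]]

For real matrices with standard dot products, the defining identity <Ax, y> = <x, A^* y> gives (Ax)^T y = x^T (A^*) y, i.e. x^T A^T y = x^T (A^*) y. Since this holds for all x, y, we must have A^* = A^T. Therefore
A^* =
[[3, 0],
 [-1, -1],
 [2, 2]].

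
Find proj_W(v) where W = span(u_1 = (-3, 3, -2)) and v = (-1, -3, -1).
proj_W(v) = (6/11, -6/11, 4/11)

Set up U = [u_1 | ... | u_1] ∈ R^(3×1). The projector onto W = col(U) is P = U (U^T U)^(-1) U^T.
Compute U^T U =
  [22],
and U^T v = (-4).
Solve U^T U · c = U^T v for the coefficients: c = (-2/11). The projection is proj_W(v) = U c.
Check: (v - proj_W(v)) · u_1 = 0  (should be 0).
Result: proj_W(v) = (6/11, -6/11, 4/11).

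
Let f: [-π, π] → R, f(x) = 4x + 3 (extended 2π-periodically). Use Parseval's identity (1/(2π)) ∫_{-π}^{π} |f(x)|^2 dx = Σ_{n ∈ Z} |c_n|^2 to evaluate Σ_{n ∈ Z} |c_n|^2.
Σ |c_n|^2 = 16π^2/3 + 9

Expand and integrate term by term over [-π, π]:
  ∫ (4x)^2 dx = 16·(2π^3/3); ∫ 2·4·(3)·x dx = 0 (odd integrand); ∫ 3^2 dx = 9·2π.
So (1/(2π)) ∫_{-π}^{π} (4x + 3)^2 dx = 16π^2/3 + 9 = 16π^2/3 + 9.
Parseval ⇒ Σ |c_n|^2 = 16π^2/3 + 9.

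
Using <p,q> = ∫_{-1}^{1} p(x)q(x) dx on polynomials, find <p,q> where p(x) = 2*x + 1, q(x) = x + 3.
<p,q> = 22/3

Expand the product: p(x)·q(x) = 2*x^2 + 7*x + 3.
∫_{-1}^{1} of each monomial x^k gives [2/(k+1) if k even, 0 if k odd]. Integrating term-by-term (or equivalently evaluating the antiderivative F(x) = 2*x^3/3 + 7*x^2/2 + 3*x at the endpoints):
  F(1) − F(−1) = 43/6 − (-1/6) = 22/3.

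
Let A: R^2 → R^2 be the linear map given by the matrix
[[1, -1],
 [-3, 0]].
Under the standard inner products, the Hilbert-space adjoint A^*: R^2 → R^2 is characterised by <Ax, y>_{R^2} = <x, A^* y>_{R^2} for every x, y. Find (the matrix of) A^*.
A^* = A^T =
[[1, -3],
 [-1, 0]]

For real matrices with standard dot products, the defining identity <Ax, y> = <x, A^* y> gives (Ax)^T y = x^T (A^*) y, i.e. x^T A^T y = x^T (A^*) y. Since this holds for all x, y, we must have A^* = A^T. Therefore
A^* =
[[1, -3],
 [-1, 0]].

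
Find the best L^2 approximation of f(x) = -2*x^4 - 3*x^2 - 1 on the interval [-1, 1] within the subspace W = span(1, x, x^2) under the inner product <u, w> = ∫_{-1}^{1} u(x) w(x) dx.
g(x) = -33*x^2/7 - 29/35

The best approximation g ∈ W is the orthogonal projection of f onto W. Writing g = a_0 + a_1 x + a_2 x^2, the coefficients solve the normal equations G · a = b where
  G_{ij} = <φ_i, φ_j> and b_i = <f, φ_i>, with φ_0 = 1, φ_1 = x, φ_2 = x^2.
G =
  [2, 0, 2/3]
  [0, 2/3, 0]
  [2/3, 0, 2/5],
b = (-24/5, 0, -256/105).
Solving gives a_0 = -29/35, a_1 = 0, a_2 = -33/7, so
  g(x) = -33*x^2/7 - 29/35.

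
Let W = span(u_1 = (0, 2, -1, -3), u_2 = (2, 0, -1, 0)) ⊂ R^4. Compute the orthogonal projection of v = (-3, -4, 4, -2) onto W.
proj_W(v) = (-268/69, -40/69, 154/69, 20/23)

Set up U = [u_1 | ... | u_2] ∈ R^(4×2). The projector onto W = col(U) is P = U (U^T U)^(-1) U^T.
Compute U^T U =
  [14, 1]
  [1, 5],
and U^T v = (-6, -10).
Solve U^T U · c = U^T v for the coefficients: c = (-20/69, -134/69). The projection is proj_W(v) = U c.
Check: (v - proj_W(v)) · u_1 = 0  (should be 0).
Check: (v - proj_W(v)) · u_2 = 0  (should be 0).
Result: proj_W(v) = (-268/69, -40/69, 154/69, 20/23).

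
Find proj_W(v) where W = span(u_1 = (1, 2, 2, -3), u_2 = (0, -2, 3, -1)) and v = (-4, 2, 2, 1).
proj_W(v) = (9/227, -8/227, 57/227, -40/227)

Set up U = [u_1 | ... | u_2] ∈ R^(4×2). The projector onto W = col(U) is P = U (U^T U)^(-1) U^T.
Compute U^T U =
  [18, 5]
  [5, 14],
and U^T v = (1, 1).
Solve U^T U · c = U^T v for the coefficients: c = (9/227, 13/227). The projection is proj_W(v) = U c.
Check: (v - proj_W(v)) · u_1 = 0  (should be 0).
Check: (v - proj_W(v)) · u_2 = 0  (should be 0).
Result: proj_W(v) = (9/227, -8/227, 57/227, -40/227).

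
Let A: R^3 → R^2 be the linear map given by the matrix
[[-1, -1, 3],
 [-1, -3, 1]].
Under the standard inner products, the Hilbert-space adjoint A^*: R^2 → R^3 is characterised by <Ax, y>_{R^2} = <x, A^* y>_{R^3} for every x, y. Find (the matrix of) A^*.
A^* = A^T =
[[-1, -1],
 [-1, -3],
 [3, 1]]

For real matrices with standard dot products, the defining identity <Ax, y> = <x, A^* y> gives (Ax)^T y = x^T (A^*) y, i.e. x^T A^T y = x^T (A^*) y. Since this holds for all x, y, we must have A^* = A^T. Therefore
A^* =
[[-1, -1],
 [-1, -3],
 [3, 1]].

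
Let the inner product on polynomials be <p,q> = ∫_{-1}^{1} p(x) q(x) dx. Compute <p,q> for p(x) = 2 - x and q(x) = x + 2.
<p,q> = 22/3

Expand the product: p(x)·q(x) = 4 - x^2.
∫_{-1}^{1} of each monomial x^k gives [2/(k+1) if k even, 0 if k odd]. Integrating term-by-term (or equivalently evaluating the antiderivative F(x) = -x^3/3 + 4*x at the endpoints):
  F(1) − F(−1) = 11/3 − (-11/3) = 22/3.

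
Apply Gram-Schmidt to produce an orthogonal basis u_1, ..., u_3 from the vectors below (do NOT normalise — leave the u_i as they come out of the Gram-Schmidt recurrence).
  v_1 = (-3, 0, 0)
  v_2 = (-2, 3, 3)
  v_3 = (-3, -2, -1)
Orthogonal basis:
  u_1 = (-3, 0, 0)
  u_2 = (0, 3, 3)
  u_3 = (0, -1/2, 1/2)

Apply the Gram-Schmidt recurrence
  u_1 = v_1
  u_i = v_i − Σ_{j<i} ((v_i · u_j) / (u_j · u_j)) · u_j.

Step by step this gives:
  u_1 = (-3, 0, 0)
  u_2 = (0, 3, 3)
  u_3 = (0, -1/2, 1/2)

Orthogonality check:
  u_2 · u_1 = 0 (should be 0)
  u_3 · u_1 = 0 (should be 0)
  u_3 · u_2 = 0 (should be 0)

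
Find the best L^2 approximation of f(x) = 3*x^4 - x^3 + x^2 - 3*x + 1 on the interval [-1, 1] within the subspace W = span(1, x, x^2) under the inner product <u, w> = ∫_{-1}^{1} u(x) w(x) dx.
g(x) = 25*x^2/7 - 18*x/5 + 26/35

The best approximation g ∈ W is the orthogonal projection of f onto W. Writing g = a_0 + a_1 x + a_2 x^2, the coefficients solve the normal equations G · a = b where
  G_{ij} = <φ_i, φ_j> and b_i = <f, φ_i>, with φ_0 = 1, φ_1 = x, φ_2 = x^2.
G =
  [2, 0, 2/3]
  [0, 2/3, 0]
  [2/3, 0, 2/5],
b = (58/15, -12/5, 202/105).
Solving gives a_0 = 26/35, a_1 = -18/5, a_2 = 25/7, so
  g(x) = 25*x^2/7 - 18*x/5 + 26/35.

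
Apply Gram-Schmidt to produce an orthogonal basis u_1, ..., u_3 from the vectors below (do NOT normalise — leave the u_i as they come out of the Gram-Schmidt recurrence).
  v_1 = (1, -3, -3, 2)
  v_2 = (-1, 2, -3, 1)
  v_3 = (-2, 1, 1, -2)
Orthogonal basis:
  u_1 = (1, -3, -3, 2)
  u_2 = (-27/23, 58/23, -57/23, 15/23)
  u_3 = (-457/329, -249/329, -124/329, -331/329)

Apply the Gram-Schmidt recurrence
  u_1 = v_1
  u_i = v_i − Σ_{j<i} ((v_i · u_j) / (u_j · u_j)) · u_j.

Step by step this gives:
  u_1 = (1, -3, -3, 2)
  u_2 = (-27/23, 58/23, -57/23, 15/23)
  u_3 = (-457/329, -249/329, -124/329, -331/329)

Orthogonality check:
  u_2 · u_1 = 0 (should be 0)
  u_3 · u_1 = 0 (should be 0)
  u_3 · u_2 = 0 (should be 0)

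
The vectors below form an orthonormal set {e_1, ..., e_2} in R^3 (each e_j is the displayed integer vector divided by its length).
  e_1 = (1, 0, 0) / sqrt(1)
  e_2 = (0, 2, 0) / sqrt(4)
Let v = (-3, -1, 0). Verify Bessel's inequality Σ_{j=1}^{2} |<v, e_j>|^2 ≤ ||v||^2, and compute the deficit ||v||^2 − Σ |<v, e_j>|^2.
Σ |<v, e_j>|^2 = 10; ||v||^2 = 10; deficit = 0

Write each e_j = u_j / sqrt(<u_j, u_j>) where u_j is the displayed integer vector. Then <v, e_j> = <v, u_j> / sqrt(<u_j, u_j>), so |<v, e_j>|^2 = <v, u_j>^2 / <u_j, u_j>.
Coefficients: <v, e_1> = -3/sqrt(1), <v, e_2> = -2/sqrt(4).
Square and sum: Σ |<v, e_j>|^2 = 10.
Compute ||v||^2 = v·v = 10.
Deficit = 10 − 10 = 0 ≥ 0, confirming Bessel's inequality. (The deficit equals ||v − Σ <v,e_j> e_j||^2, the squared distance from v to span{e_j}.)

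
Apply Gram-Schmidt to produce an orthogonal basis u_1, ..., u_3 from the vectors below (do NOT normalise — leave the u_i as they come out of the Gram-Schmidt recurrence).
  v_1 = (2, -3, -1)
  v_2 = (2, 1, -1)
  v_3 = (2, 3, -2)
Orthogonal basis:
  u_1 = (2, -3, -1)
  u_2 = (12/7, 10/7, -6/7)
  u_3 = (-2/5, 0, -4/5)

Apply the Gram-Schmidt recurrence
  u_1 = v_1
  u_i = v_i − Σ_{j<i} ((v_i · u_j) / (u_j · u_j)) · u_j.

Step by step this gives:
  u_1 = (2, -3, -1)
  u_2 = (12/7, 10/7, -6/7)
  u_3 = (-2/5, 0, -4/5)

Orthogonality check:
  u_2 · u_1 = 0 (should be 0)
  u_3 · u_1 = 0 (should be 0)
  u_3 · u_2 = 0 (should be 0)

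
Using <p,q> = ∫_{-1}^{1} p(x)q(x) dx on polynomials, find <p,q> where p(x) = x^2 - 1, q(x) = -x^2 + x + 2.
<p,q> = -12/5

Expand the product: p(x)·q(x) = -x^4 + x^3 + 3*x^2 - x - 2.
∫_{-1}^{1} of each monomial x^k gives [2/(k+1) if k even, 0 if k odd]. Integrating term-by-term (or equivalently evaluating the antiderivative F(x) = -x^5/5 + x^4/4 + x^3 - x^2/2 - 2*x at the endpoints):
  F(1) − F(−1) = -29/20 − (19/20) = -12/5.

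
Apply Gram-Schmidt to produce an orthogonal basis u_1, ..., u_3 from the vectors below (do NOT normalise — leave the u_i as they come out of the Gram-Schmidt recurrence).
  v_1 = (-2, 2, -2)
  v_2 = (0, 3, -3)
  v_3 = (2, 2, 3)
Orthogonal basis:
  u_1 = (-2, 2, -2)
  u_2 = (2, 1, -1)
  u_3 = (0, 5/2, 5/2)

Apply the Gram-Schmidt recurrence
  u_1 = v_1
  u_i = v_i − Σ_{j<i} ((v_i · u_j) / (u_j · u_j)) · u_j.

Step by step this gives:
  u_1 = (-2, 2, -2)
  u_2 = (2, 1, -1)
  u_3 = (0, 5/2, 5/2)

Orthogonality check:
  u_2 · u_1 = 0 (should be 0)
  u_3 · u_1 = 0 (should be 0)
  u_3 · u_2 = 0 (should be 0)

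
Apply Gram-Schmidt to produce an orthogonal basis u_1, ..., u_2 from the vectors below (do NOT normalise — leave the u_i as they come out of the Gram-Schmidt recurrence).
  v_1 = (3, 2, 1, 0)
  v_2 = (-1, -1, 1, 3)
Orthogonal basis:
  u_1 = (3, 2, 1, 0)
  u_2 = (-1/7, -3/7, 9/7, 3)

Apply the Gram-Schmidt recurrence
  u_1 = v_1
  u_i = v_i − Σ_{j<i} ((v_i · u_j) / (u_j · u_j)) · u_j.

Step by step this gives:
  u_1 = (3, 2, 1, 0)
  u_2 = (-1/7, -3/7, 9/7, 3)

Orthogonality check:
  u_2 · u_1 = 0 (should be 0)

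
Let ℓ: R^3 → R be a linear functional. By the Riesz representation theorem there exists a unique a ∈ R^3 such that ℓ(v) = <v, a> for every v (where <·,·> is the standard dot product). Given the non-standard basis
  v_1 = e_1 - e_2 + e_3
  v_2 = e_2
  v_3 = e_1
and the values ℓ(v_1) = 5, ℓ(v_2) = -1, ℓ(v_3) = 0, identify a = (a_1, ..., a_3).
a = (0, -1, 4)

Write a = (a_1, ..., a_3) in the standard basis. For each basis vector v_i, ℓ(v_i) = <v_i, a> is a linear equation in the a_j's. Collect the n equations into a matrix system V a = ℓ, where row i of V is v_i (expressed in the standard basis). Since V is invertible (lower-triangular with 1s on the diagonal, up to permutation), solve by back-substitution:
  V =
[[1, -1, 1],
 [0, 1, 0],
 [1, 0, 0]]
  V a = (5, -1, 0)
Solving gives a = (0, -1, 4).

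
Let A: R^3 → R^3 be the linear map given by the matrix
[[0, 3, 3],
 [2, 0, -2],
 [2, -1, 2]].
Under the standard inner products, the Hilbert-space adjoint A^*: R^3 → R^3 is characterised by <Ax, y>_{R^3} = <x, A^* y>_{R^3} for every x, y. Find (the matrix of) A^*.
A^* = A^T =
[[0, 2, 2],
 [3, 0, -1],
 [3, -2, 2]]

For real matrices with standard dot products, the defining identity <Ax, y> = <x, A^* y> gives (Ax)^T y = x^T (A^*) y, i.e. x^T A^T y = x^T (A^*) y. Since this holds for all x, y, we must have A^* = A^T. Therefore
A^* =
[[0, 2, 2],
 [3, 0, -1],
 [3, -2, 2]].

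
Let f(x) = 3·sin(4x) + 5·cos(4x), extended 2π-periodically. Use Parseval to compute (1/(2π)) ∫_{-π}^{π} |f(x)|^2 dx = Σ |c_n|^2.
Σ |c_n|^2 = 17

Expand |f|^2 and use orthogonality of {sin(nx), cos(mx)} on [-π, π]:
  ∫_{-π}^{π} sin(nx)^2 dx = π, ∫ cos(mx)^2 dx = π, and cross terms integrate to 0.
So ∫_{-π}^{π} f(x)^2 dx = 3^2 · π + 5^2 · π = (9 + 25)π.
Divide by 2π: (9 + 25)/2 = 17.
By Parseval, this equals Σ |c_n|^2.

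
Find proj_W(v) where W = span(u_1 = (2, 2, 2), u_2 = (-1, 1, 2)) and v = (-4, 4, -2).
proj_W(v) = (-18/7, -2/7, 6/7)

Set up U = [u_1 | ... | u_2] ∈ R^(3×2). The projector onto W = col(U) is P = U (U^T U)^(-1) U^T.
Compute U^T U =
  [12, 4]
  [4, 6],
and U^T v = (-4, 4).
Solve U^T U · c = U^T v for the coefficients: c = (-5/7, 8/7). The projection is proj_W(v) = U c.
Check: (v - proj_W(v)) · u_1 = 0  (should be 0).
Check: (v - proj_W(v)) · u_2 = 0  (should be 0).
Result: proj_W(v) = (-18/7, -2/7, 6/7).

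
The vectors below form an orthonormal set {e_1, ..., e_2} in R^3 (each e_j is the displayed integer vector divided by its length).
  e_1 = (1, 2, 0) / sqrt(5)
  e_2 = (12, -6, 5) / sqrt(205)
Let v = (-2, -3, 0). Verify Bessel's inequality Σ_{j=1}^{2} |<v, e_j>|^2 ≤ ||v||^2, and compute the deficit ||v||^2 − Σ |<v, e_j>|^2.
Σ |<v, e_j>|^2 = 532/41; ||v||^2 = 13; deficit = 1/41

Write each e_j = u_j / sqrt(<u_j, u_j>) where u_j is the displayed integer vector. Then <v, e_j> = <v, u_j> / sqrt(<u_j, u_j>), so |<v, e_j>|^2 = <v, u_j>^2 / <u_j, u_j>.
Coefficients: <v, e_1> = -8/sqrt(5), <v, e_2> = -6/sqrt(205).
Square and sum: Σ |<v, e_j>|^2 = 532/41.
Compute ||v||^2 = v·v = 13.
Deficit = 13 − 532/41 = 1/41 ≥ 0, confirming Bessel's inequality. (The deficit equals ||v − Σ <v,e_j> e_j||^2, the squared distance from v to span{e_j}.)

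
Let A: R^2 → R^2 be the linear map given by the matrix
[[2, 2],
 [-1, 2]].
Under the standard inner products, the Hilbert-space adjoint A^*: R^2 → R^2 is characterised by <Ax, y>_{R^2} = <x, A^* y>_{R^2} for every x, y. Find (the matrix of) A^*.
A^* = A^T =
[[2, -1],
 [2, 2]]

For real matrices with standard dot products, the defining identity <Ax, y> = <x, A^* y> gives (Ax)^T y = x^T (A^*) y, i.e. x^T A^T y = x^T (A^*) y. Since this holds for all x, y, we must have A^* = A^T. Therefore
A^* =
[[2, -1],
 [2, 2]].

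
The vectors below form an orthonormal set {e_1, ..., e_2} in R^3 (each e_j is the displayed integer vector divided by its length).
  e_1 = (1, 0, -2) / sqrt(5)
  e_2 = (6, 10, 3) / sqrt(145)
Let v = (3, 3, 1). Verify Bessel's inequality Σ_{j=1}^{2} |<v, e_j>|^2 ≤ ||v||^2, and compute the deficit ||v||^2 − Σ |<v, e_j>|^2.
Σ |<v, e_j>|^2 = 526/29; ||v||^2 = 19; deficit = 25/29

Write each e_j = u_j / sqrt(<u_j, u_j>) where u_j is the displayed integer vector. Then <v, e_j> = <v, u_j> / sqrt(<u_j, u_j>), so |<v, e_j>|^2 = <v, u_j>^2 / <u_j, u_j>.
Coefficients: <v, e_1> = 1/sqrt(5), <v, e_2> = 51/sqrt(145).
Square and sum: Σ |<v, e_j>|^2 = 526/29.
Compute ||v||^2 = v·v = 19.
Deficit = 19 − 526/29 = 25/29 ≥ 0, confirming Bessel's inequality. (The deficit equals ||v − Σ <v,e_j> e_j||^2, the squared distance from v to span{e_j}.)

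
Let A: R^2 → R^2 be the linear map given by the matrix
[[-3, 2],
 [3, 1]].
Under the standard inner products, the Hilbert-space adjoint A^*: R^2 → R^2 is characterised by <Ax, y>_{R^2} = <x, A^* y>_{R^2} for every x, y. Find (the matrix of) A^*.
A^* = A^T =
[[-3, 3],
 [2, 1]]

For real matrices with standard dot products, the defining identity <Ax, y> = <x, A^* y> gives (Ax)^T y = x^T (A^*) y, i.e. x^T A^T y = x^T (A^*) y. Since this holds for all x, y, we must have A^* = A^T. Therefore
A^* =
[[-3, 3],
 [2, 1]].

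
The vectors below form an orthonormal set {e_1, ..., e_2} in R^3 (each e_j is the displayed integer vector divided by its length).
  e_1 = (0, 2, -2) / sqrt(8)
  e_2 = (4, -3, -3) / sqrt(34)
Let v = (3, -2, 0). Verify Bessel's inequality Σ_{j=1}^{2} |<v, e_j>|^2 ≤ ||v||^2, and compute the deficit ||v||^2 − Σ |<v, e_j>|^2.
Σ |<v, e_j>|^2 = 196/17; ||v||^2 = 13; deficit = 25/17

Write each e_j = u_j / sqrt(<u_j, u_j>) where u_j is the displayed integer vector. Then <v, e_j> = <v, u_j> / sqrt(<u_j, u_j>), so |<v, e_j>|^2 = <v, u_j>^2 / <u_j, u_j>.
Coefficients: <v, e_1> = -4/sqrt(8), <v, e_2> = 18/sqrt(34).
Square and sum: Σ |<v, e_j>|^2 = 196/17.
Compute ||v||^2 = v·v = 13.
Deficit = 13 − 196/17 = 25/17 ≥ 0, confirming Bessel's inequality. (The deficit equals ||v − Σ <v,e_j> e_j||^2, the squared distance from v to span{e_j}.)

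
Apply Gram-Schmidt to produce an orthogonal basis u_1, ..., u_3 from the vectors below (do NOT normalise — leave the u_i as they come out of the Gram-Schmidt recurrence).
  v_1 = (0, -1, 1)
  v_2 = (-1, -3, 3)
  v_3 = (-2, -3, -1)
Orthogonal basis:
  u_1 = (0, -1, 1)
  u_2 = (-1, 0, 0)
  u_3 = (0, -2, -2)

Apply the Gram-Schmidt recurrence
  u_1 = v_1
  u_i = v_i − Σ_{j<i} ((v_i · u_j) / (u_j · u_j)) · u_j.

Step by step this gives:
  u_1 = (0, -1, 1)
  u_2 = (-1, 0, 0)
  u_3 = (0, -2, -2)

Orthogonality check:
  u_2 · u_1 = 0 (should be 0)
  u_3 · u_1 = 0 (should be 0)
  u_3 · u_2 = 0 (should be 0)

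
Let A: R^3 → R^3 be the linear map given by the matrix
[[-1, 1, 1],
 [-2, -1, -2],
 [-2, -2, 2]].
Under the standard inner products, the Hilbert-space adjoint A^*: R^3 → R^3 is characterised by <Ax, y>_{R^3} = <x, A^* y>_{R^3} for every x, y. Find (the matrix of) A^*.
A^* = A^T =
[[-1, -2, -2],
 [1, -1, -2],
 [1, -2, 2]]

For real matrices with standard dot products, the defining identity <Ax, y> = <x, A^* y> gives (Ax)^T y = x^T (A^*) y, i.e. x^T A^T y = x^T (A^*) y. Since this holds for all x, y, we must have A^* = A^T. Therefore
A^* =
[[-1, -2, -2],
 [1, -1, -2],
 [1, -2, 2]].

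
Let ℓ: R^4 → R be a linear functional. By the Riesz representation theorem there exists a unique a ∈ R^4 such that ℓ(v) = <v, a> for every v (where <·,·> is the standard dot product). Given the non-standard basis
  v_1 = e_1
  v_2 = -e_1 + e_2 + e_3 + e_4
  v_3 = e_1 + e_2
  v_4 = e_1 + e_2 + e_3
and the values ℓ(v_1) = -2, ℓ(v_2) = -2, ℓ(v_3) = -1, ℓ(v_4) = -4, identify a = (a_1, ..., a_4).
a = (-2, 1, -3, -2)

Write a = (a_1, ..., a_4) in the standard basis. For each basis vector v_i, ℓ(v_i) = <v_i, a> is a linear equation in the a_j's. Collect the n equations into a matrix system V a = ℓ, where row i of V is v_i (expressed in the standard basis). Since V is invertible (lower-triangular with 1s on the diagonal, up to permutation), solve by back-substitution:
  V =
[[1, 0, 0, 0],
 [-1, 1, 1, 1],
 [1, 1, 0, 0],
 [1, 1, 1, 0]]
  V a = (-2, -2, -1, -4)
Solving gives a = (-2, 1, -3, -2).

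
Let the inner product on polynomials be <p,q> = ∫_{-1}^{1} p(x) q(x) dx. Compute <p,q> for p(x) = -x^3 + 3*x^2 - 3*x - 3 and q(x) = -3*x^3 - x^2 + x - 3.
<p,q> = 104/7

Expand the product: p(x)·q(x) = 3*x^6 - 8*x^5 + 5*x^4 + 18*x^3 - 9*x^2 + 6*x + 9.
∫_{-1}^{1} of each monomial x^k gives [2/(k+1) if k even, 0 if k odd]. Integrating term-by-term (or equivalently evaluating the antiderivative F(x) = 3*x^7/7 - 4*x^6/3 + x^5 + 9*x^4/2 - 3*x^3 + 3*x^2 + 9*x at the endpoints):
  F(1) − F(−1) = 571/42 − (-53/42) = 104/7.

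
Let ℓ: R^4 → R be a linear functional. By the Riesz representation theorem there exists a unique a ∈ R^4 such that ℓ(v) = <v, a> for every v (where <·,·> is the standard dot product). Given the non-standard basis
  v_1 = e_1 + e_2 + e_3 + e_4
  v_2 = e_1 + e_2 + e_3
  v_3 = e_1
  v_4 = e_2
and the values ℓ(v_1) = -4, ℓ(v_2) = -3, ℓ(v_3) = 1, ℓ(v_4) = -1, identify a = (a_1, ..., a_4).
a = (1, -1, -3, -1)

Write a = (a_1, ..., a_4) in the standard basis. For each basis vector v_i, ℓ(v_i) = <v_i, a> is a linear equation in the a_j's. Collect the n equations into a matrix system V a = ℓ, where row i of V is v_i (expressed in the standard basis). Since V is invertible (lower-triangular with 1s on the diagonal, up to permutation), solve by back-substitution:
  V =
[[1, 1, 1, 1],
 [1, 1, 1, 0],
 [1, 0, 0, 0],
 [0, 1, 0, 0]]
  V a = (-4, -3, 1, -1)
Solving gives a = (1, -1, -3, -1).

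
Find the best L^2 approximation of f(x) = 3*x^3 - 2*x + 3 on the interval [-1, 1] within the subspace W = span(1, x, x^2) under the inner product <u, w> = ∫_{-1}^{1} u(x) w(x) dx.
g(x) = 3 - x/5

The best approximation g ∈ W is the orthogonal projection of f onto W. Writing g = a_0 + a_1 x + a_2 x^2, the coefficients solve the normal equations G · a = b where
  G_{ij} = <φ_i, φ_j> and b_i = <f, φ_i>, with φ_0 = 1, φ_1 = x, φ_2 = x^2.
G =
  [2, 0, 2/3]
  [0, 2/3, 0]
  [2/3, 0, 2/5],
b = (6, -2/15, 2).
Solving gives a_0 = 3, a_1 = -1/5, a_2 = 0, so
  g(x) = 3 - x/5.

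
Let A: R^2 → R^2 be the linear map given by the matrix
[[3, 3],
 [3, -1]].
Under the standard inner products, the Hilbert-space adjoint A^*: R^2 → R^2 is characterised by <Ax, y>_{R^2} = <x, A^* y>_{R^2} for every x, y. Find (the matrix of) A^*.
A^* = A^T =
[[3, 3],
 [3, -1]]

For real matrices with standard dot products, the defining identity <Ax, y> = <x, A^* y> gives (Ax)^T y = x^T (A^*) y, i.e. x^T A^T y = x^T (A^*) y. Since this holds for all x, y, we must have A^* = A^T. Therefore
A^* =
[[3, 3],
 [3, -1]].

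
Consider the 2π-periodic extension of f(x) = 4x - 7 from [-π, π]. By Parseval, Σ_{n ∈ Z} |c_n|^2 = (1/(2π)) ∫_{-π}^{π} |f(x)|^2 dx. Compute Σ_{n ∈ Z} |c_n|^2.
Σ |c_n|^2 = 16π^2/3 + 49

Expand and integrate term by term over [-π, π]:
  ∫ (4x)^2 dx = 16·(2π^3/3); ∫ 2·4·(-7)·x dx = 0 (odd integrand); ∫ (-7)^2 dx = 49·2π.
So (1/(2π)) ∫_{-π}^{π} (4x - 7)^2 dx = 16π^2/3 + 49 = 16π^2/3 + 49.
Parseval ⇒ Σ |c_n|^2 = 16π^2/3 + 49.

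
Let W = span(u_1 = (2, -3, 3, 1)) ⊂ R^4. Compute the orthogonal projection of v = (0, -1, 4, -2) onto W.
proj_W(v) = (26/23, -39/23, 39/23, 13/23)

Set up U = [u_1 | ... | u_1] ∈ R^(4×1). The projector onto W = col(U) is P = U (U^T U)^(-1) U^T.
Compute U^T U =
  [23],
and U^T v = (13).
Solve U^T U · c = U^T v for the coefficients: c = (13/23). The projection is proj_W(v) = U c.
Check: (v - proj_W(v)) · u_1 = 0  (should be 0).
Result: proj_W(v) = (26/23, -39/23, 39/23, 13/23).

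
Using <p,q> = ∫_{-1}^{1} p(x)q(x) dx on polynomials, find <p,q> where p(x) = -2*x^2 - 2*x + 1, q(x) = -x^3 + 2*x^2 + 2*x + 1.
<p,q> = -22/15

Expand the product: p(x)·q(x) = 2*x^5 - 2*x^4 - 9*x^3 - 4*x^2 + 1.
∫_{-1}^{1} of each monomial x^k gives [2/(k+1) if k even, 0 if k odd]. Integrating term-by-term (or equivalently evaluating the antiderivative F(x) = x^6/3 - 2*x^5/5 - 9*x^4/4 - 4*x^3/3 + x at the endpoints):
  F(1) − F(−1) = -53/20 − (-71/60) = -22/15.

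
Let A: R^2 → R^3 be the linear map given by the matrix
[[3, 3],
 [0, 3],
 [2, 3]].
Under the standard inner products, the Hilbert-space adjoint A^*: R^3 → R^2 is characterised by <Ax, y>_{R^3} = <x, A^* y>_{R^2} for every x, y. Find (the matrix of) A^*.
A^* = A^T =
[[3, 0, 2],
 [3, 3, 3]]

For real matrices with standard dot products, the defining identity <Ax, y> = <x, A^* y> gives (Ax)^T y = x^T (A^*) y, i.e. x^T A^T y = x^T (A^*) y. Since this holds for all x, y, we must have A^* = A^T. Therefore
A^* =
[[3, 0, 2],
 [3, 3, 3]].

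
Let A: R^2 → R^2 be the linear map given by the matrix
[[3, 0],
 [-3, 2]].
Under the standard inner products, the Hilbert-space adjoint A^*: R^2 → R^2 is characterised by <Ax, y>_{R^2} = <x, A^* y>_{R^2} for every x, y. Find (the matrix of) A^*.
A^* = A^T =
[[3, -3],
 [0, 2]]

For real matrices with standard dot products, the defining identity <Ax, y> = <x, A^* y> gives (Ax)^T y = x^T (A^*) y, i.e. x^T A^T y = x^T (A^*) y. Since this holds for all x, y, we must have A^* = A^T. Therefore
A^* =
[[3, -3],
 [0, 2]].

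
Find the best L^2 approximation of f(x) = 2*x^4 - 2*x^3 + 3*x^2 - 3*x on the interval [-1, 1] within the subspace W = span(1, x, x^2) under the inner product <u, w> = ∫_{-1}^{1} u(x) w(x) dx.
g(x) = 33*x^2/7 - 21*x/5 - 6/35

The best approximation g ∈ W is the orthogonal projection of f onto W. Writing g = a_0 + a_1 x + a_2 x^2, the coefficients solve the normal equations G · a = b where
  G_{ij} = <φ_i, φ_j> and b_i = <f, φ_i>, with φ_0 = 1, φ_1 = x, φ_2 = x^2.
G =
  [2, 0, 2/3]
  [0, 2/3, 0]
  [2/3, 0, 2/5],
b = (14/5, -14/5, 62/35).
Solving gives a_0 = -6/35, a_1 = -21/5, a_2 = 33/7, so
  g(x) = 33*x^2/7 - 21*x/5 - 6/35.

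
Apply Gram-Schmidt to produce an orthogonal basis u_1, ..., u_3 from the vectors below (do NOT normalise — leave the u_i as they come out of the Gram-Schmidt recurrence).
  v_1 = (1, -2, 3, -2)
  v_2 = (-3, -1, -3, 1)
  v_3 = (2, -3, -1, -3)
Orthogonal basis:
  u_1 = (1, -2, 3, -2)
  u_2 = (-7/3, -7/3, -1, -1/3)
  u_3 = (241/108, -101/108, -89/36, -179/108)

Apply the Gram-Schmidt recurrence
  u_1 = v_1
  u_i = v_i − Σ_{j<i} ((v_i · u_j) / (u_j · u_j)) · u_j.

Step by step this gives:
  u_1 = (1, -2, 3, -2)
  u_2 = (-7/3, -7/3, -1, -1/3)
  u_3 = (241/108, -101/108, -89/36, -179/108)

Orthogonality check:
  u_2 · u_1 = 0 (should be 0)
  u_3 · u_1 = 0 (should be 0)
  u_3 · u_2 = 0 (should be 0)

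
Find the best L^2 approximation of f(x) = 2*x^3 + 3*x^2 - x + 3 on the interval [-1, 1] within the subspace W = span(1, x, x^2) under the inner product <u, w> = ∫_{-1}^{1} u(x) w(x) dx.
g(x) = 3*x^2 + x/5 + 3

The best approximation g ∈ W is the orthogonal projection of f onto W. Writing g = a_0 + a_1 x + a_2 x^2, the coefficients solve the normal equations G · a = b where
  G_{ij} = <φ_i, φ_j> and b_i = <f, φ_i>, with φ_0 = 1, φ_1 = x, φ_2 = x^2.
G =
  [2, 0, 2/3]
  [0, 2/3, 0]
  [2/3, 0, 2/5],
b = (8, 2/15, 16/5).
Solving gives a_0 = 3, a_1 = 1/5, a_2 = 3, so
  g(x) = 3*x^2 + x/5 + 3.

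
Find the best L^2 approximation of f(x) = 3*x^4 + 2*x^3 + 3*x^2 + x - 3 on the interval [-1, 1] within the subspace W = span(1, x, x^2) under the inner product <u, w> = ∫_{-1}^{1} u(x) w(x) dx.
g(x) = 39*x^2/7 + 11*x/5 - 114/35

The best approximation g ∈ W is the orthogonal projection of f onto W. Writing g = a_0 + a_1 x + a_2 x^2, the coefficients solve the normal equations G · a = b where
  G_{ij} = <φ_i, φ_j> and b_i = <f, φ_i>, with φ_0 = 1, φ_1 = x, φ_2 = x^2.
G =
  [2, 0, 2/3]
  [0, 2/3, 0]
  [2/3, 0, 2/5],
b = (-14/5, 22/15, 2/35).
Solving gives a_0 = -114/35, a_1 = 11/5, a_2 = 39/7, so
  g(x) = 39*x^2/7 + 11*x/5 - 114/35.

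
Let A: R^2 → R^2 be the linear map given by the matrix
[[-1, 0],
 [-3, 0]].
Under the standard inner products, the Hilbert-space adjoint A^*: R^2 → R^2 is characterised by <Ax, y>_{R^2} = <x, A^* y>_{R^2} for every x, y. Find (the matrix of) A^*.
A^* = A^T =
[[-1, -3],
 [0, 0]]

For real matrices with standard dot products, the defining identity <Ax, y> = <x, A^* y> gives (Ax)^T y = x^T (A^*) y, i.e. x^T A^T y = x^T (A^*) y. Since this holds for all x, y, we must have A^* = A^T. Therefore
A^* =
[[-1, -3],
 [0, 0]].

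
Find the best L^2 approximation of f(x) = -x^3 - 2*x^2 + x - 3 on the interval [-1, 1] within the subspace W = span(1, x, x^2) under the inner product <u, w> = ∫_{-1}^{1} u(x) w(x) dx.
g(x) = -2*x^2 + 2*x/5 - 3

The best approximation g ∈ W is the orthogonal projection of f onto W. Writing g = a_0 + a_1 x + a_2 x^2, the coefficients solve the normal equations G · a = b where
  G_{ij} = <φ_i, φ_j> and b_i = <f, φ_i>, with φ_0 = 1, φ_1 = x, φ_2 = x^2.
G =
  [2, 0, 2/3]
  [0, 2/3, 0]
  [2/3, 0, 2/5],
b = (-22/3, 4/15, -14/5).
Solving gives a_0 = -3, a_1 = 2/5, a_2 = -2, so
  g(x) = -2*x^2 + 2*x/5 - 3.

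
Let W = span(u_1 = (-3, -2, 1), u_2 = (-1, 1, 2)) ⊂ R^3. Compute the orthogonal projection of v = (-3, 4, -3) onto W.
proj_W(v) = (1/3, 2/3, 1/3)

Set up U = [u_1 | ... | u_2] ∈ R^(3×2). The projector onto W = col(U) is P = U (U^T U)^(-1) U^T.
Compute U^T U =
  [14, 3]
  [3, 6],
and U^T v = (-2, 1).
Solve U^T U · c = U^T v for the coefficients: c = (-1/5, 4/15). The projection is proj_W(v) = U c.
Check: (v - proj_W(v)) · u_1 = 0  (should be 0).
Check: (v - proj_W(v)) · u_2 = 0  (should be 0).
Result: proj_W(v) = (1/3, 2/3, 1/3).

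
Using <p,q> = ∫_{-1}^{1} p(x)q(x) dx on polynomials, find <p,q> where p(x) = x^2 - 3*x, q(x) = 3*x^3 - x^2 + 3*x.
<p,q> = -10

Expand the product: p(x)·q(x) = 3*x^5 - 10*x^4 + 6*x^3 - 9*x^2.
∫_{-1}^{1} of each monomial x^k gives [2/(k+1) if k even, 0 if k odd]. Integrating term-by-term (or equivalently evaluating the antiderivative F(x) = x^6/2 - 2*x^5 + 3*x^4/2 - 3*x^3 at the endpoints):
  F(1) − F(−1) = -3 − (7) = -10.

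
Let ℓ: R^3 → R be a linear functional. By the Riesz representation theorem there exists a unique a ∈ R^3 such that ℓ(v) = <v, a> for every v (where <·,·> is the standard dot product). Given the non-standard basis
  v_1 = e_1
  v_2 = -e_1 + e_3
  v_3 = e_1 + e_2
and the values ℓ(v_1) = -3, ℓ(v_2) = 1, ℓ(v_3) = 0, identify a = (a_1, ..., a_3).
a = (-3, 3, -2)

Write a = (a_1, ..., a_3) in the standard basis. For each basis vector v_i, ℓ(v_i) = <v_i, a> is a linear equation in the a_j's. Collect the n equations into a matrix system V a = ℓ, where row i of V is v_i (expressed in the standard basis). Since V is invertible (lower-triangular with 1s on the diagonal, up to permutation), solve by back-substitution:
  V =
[[1, 0, 0],
 [-1, 0, 1],
 [1, 1, 0]]
  V a = (-3, 1, 0)
Solving gives a = (-3, 3, -2).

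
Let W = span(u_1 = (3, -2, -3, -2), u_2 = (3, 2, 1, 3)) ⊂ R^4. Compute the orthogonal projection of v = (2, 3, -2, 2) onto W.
proj_W(v) = (267/97, 314/291, 47/291, 526/291)

Set up U = [u_1 | ... | u_2] ∈ R^(4×2). The projector onto W = col(U) is P = U (U^T U)^(-1) U^T.
Compute U^T U =
  [26, -4]
  [-4, 23],
and U^T v = (2, 16).
Solve U^T U · c = U^T v for the coefficients: c = (55/291, 212/291). The projection is proj_W(v) = U c.
Check: (v - proj_W(v)) · u_1 = 0  (should be 0).
Check: (v - proj_W(v)) · u_2 = 0  (should be 0).
Result: proj_W(v) = (267/97, 314/291, 47/291, 526/291).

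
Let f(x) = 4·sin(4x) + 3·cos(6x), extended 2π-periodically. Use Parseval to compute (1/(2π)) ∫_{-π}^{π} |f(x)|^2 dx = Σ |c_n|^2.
Σ |c_n|^2 = 25/2

Expand |f|^2 and use orthogonality of {sin(nx), cos(mx)} on [-π, π]:
  ∫_{-π}^{π} sin(nx)^2 dx = π, ∫ cos(mx)^2 dx = π, and cross terms integrate to 0.
So ∫_{-π}^{π} f(x)^2 dx = 4^2 · π + 3^2 · π = (16 + 9)π.
Divide by 2π: (16 + 9)/2 = 25/2.
By Parseval, this equals Σ |c_n|^2.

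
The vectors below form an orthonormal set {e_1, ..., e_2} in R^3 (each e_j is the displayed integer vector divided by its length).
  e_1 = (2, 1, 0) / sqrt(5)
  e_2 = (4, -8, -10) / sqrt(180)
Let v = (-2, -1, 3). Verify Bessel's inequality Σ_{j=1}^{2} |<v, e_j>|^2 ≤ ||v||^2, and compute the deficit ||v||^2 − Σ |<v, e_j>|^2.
Σ |<v, e_j>|^2 = 10; ||v||^2 = 14; deficit = 4

Write each e_j = u_j / sqrt(<u_j, u_j>) where u_j is the displayed integer vector. Then <v, e_j> = <v, u_j> / sqrt(<u_j, u_j>), so |<v, e_j>|^2 = <v, u_j>^2 / <u_j, u_j>.
Coefficients: <v, e_1> = -5/sqrt(5), <v, e_2> = -30/sqrt(180).
Square and sum: Σ |<v, e_j>|^2 = 10.
Compute ||v||^2 = v·v = 14.
Deficit = 14 − 10 = 4 ≥ 0, confirming Bessel's inequality. (The deficit equals ||v − Σ <v,e_j> e_j||^2, the squared distance from v to span{e_j}.)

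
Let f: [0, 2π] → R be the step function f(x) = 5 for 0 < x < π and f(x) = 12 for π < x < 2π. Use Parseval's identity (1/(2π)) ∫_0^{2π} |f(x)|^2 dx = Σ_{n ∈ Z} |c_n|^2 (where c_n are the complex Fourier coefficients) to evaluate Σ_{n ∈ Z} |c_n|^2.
Σ |c_n|^2 = 169/2

Parseval equates the L^2 energy of f (normalised by 1/(2π)) with the ℓ^2 sum of its Fourier coefficients: (1/(2π)) ∫_0^{2π} |f|^2 = Σ |c_n|^2.
Compute the left side: (1/(2π)) [∫_0^π 5^2 dx + ∫_π^{2π} 12^2 dx] = (1/(2π)) · (25π + 144π) = (25 + 144)/2 = 169/2.
So Σ_{n ∈ Z} |c_n|^2 = 169/2.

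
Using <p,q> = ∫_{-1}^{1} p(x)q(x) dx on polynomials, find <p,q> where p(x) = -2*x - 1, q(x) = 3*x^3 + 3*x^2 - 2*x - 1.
<p,q> = 4/15

Expand the product: p(x)·q(x) = -6*x^4 - 9*x^3 + x^2 + 4*x + 1.
∫_{-1}^{1} of each monomial x^k gives [2/(k+1) if k even, 0 if k odd]. Integrating term-by-term (or equivalently evaluating the antiderivative F(x) = -6*x^5/5 - 9*x^4/4 + x^3/3 + 2*x^2 + x at the endpoints):
  F(1) − F(−1) = -7/60 − (-23/60) = 4/15.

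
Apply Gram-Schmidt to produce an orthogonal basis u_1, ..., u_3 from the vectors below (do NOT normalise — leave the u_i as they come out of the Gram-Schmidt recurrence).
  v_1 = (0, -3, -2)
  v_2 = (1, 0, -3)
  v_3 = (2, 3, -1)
Orthogonal basis:
  u_1 = (0, -3, -2)
  u_2 = (1, 18/13, -27/13)
  u_3 = (81/94, -9/47, 27/94)

Apply the Gram-Schmidt recurrence
  u_1 = v_1
  u_i = v_i − Σ_{j<i} ((v_i · u_j) / (u_j · u_j)) · u_j.

Step by step this gives:
  u_1 = (0, -3, -2)
  u_2 = (1, 18/13, -27/13)
  u_3 = (81/94, -9/47, 27/94)

Orthogonality check:
  u_2 · u_1 = 0 (should be 0)
  u_3 · u_1 = 0 (should be 0)
  u_3 · u_2 = 0 (should be 0)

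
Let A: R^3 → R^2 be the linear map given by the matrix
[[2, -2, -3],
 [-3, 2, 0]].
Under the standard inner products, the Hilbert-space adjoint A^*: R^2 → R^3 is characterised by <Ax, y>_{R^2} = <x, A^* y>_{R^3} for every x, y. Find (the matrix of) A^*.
A^* = A^T =
[[2, -3],
 [-2, 2],
 [-3, 0]]

For real matrices with standard dot products, the defining identity <Ax, y> = <x, A^* y> gives (Ax)^T y = x^T (A^*) y, i.e. x^T A^T y = x^T (A^*) y. Since this holds for all x, y, we must have A^* = A^T. Therefore
A^* =
[[2, -3],
 [-2, 2],
 [-3, 0]].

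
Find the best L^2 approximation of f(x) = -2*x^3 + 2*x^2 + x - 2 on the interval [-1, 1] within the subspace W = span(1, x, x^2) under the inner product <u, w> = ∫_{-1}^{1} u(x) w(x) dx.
g(x) = 2*x^2 - x/5 - 2

The best approximation g ∈ W is the orthogonal projection of f onto W. Writing g = a_0 + a_1 x + a_2 x^2, the coefficients solve the normal equations G · a = b where
  G_{ij} = <φ_i, φ_j> and b_i = <f, φ_i>, with φ_0 = 1, φ_1 = x, φ_2 = x^2.
G =
  [2, 0, 2/3]
  [0, 2/3, 0]
  [2/3, 0, 2/5],
b = (-8/3, -2/15, -8/15).
Solving gives a_0 = -2, a_1 = -1/5, a_2 = 2, so
  g(x) = 2*x^2 - x/5 - 2.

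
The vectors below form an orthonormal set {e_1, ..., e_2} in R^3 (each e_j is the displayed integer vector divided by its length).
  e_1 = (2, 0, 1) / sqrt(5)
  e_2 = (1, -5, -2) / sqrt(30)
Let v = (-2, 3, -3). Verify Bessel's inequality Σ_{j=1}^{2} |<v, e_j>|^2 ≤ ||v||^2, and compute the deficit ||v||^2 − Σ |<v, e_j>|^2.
Σ |<v, e_j>|^2 = 83/6; ||v||^2 = 22; deficit = 49/6

Write each e_j = u_j / sqrt(<u_j, u_j>) where u_j is the displayed integer vector. Then <v, e_j> = <v, u_j> / sqrt(<u_j, u_j>), so |<v, e_j>|^2 = <v, u_j>^2 / <u_j, u_j>.
Coefficients: <v, e_1> = -7/sqrt(5), <v, e_2> = -11/sqrt(30).
Square and sum: Σ |<v, e_j>|^2 = 83/6.
Compute ||v||^2 = v·v = 22.
Deficit = 22 − 83/6 = 49/6 ≥ 0, confirming Bessel's inequality. (The deficit equals ||v − Σ <v,e_j> e_j||^2, the squared distance from v to span{e_j}.)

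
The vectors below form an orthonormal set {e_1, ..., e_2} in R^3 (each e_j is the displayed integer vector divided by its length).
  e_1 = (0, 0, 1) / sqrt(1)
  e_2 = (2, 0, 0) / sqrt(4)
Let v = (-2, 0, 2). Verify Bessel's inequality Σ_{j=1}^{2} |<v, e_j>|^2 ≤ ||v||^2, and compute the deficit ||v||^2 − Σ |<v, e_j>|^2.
Σ |<v, e_j>|^2 = 8; ||v||^2 = 8; deficit = 0

Write each e_j = u_j / sqrt(<u_j, u_j>) where u_j is the displayed integer vector. Then <v, e_j> = <v, u_j> / sqrt(<u_j, u_j>), so |<v, e_j>|^2 = <v, u_j>^2 / <u_j, u_j>.
Coefficients: <v, e_1> = 2/sqrt(1), <v, e_2> = -4/sqrt(4).
Square and sum: Σ |<v, e_j>|^2 = 8.
Compute ||v||^2 = v·v = 8.
Deficit = 8 − 8 = 0 ≥ 0, confirming Bessel's inequality. (The deficit equals ||v − Σ <v,e_j> e_j||^2, the squared distance from v to span{e_j}.)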